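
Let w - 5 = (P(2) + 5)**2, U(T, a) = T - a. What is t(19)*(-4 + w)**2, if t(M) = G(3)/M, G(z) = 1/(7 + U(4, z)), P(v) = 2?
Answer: 625/38 ≈ 16.447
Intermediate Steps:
w = 54 (w = 5 + (2 + 5)**2 = 5 + 7**2 = 5 + 49 = 54)
G(z) = 1/(11 - z) (G(z) = 1/(7 + (4 - z)) = 1/(11 - z))
t(M) = 1/(8*M) (t(M) = (-1/(-11 + 3))/M = (-1/(-8))/M = (-1*(-1/8))/M = 1/(8*M))
t(19)*(-4 + w)**2 = ((1/8)/19)*(-4 + 54)**2 = ((1/8)*(1/19))*50**2 = (1/152)*2500 = 625/38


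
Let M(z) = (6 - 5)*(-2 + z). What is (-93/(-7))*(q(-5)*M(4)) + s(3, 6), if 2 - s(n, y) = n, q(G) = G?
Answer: -937/7 ≈ -133.86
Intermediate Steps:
s(n, y) = 2 - n
M(z) = -2 + z (M(z) = 1*(-2 + z) = -2 + z)
(-93/(-7))*(q(-5)*M(4)) + s(3, 6) = (-93/(-7))*(-5*(-2 + 4)) + (2 - 1*3) = (-93*(-⅐))*(-5*2) + (2 - 3) = (93/7)*(-10) - 1 = -930/7 - 1 = -937/7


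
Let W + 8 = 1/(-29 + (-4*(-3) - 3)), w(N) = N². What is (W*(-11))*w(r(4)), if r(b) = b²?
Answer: 113344/5 ≈ 22669.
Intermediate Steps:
W = -161/20 (W = -8 + 1/(-29 + (-4*(-3) - 3)) = -8 + 1/(-29 + (12 - 3)) = -8 + 1/(-29 + 9) = -8 + 1/(-20) = -8 - 1/20 = -161/20 ≈ -8.0500)
(W*(-11))*w(r(4)) = (-161/20*(-11))*(4²)² = (1771/20)*16² = (1771/20)*256 = 113344/5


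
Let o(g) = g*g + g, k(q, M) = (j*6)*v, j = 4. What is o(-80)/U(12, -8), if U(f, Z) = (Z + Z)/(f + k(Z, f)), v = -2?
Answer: 14220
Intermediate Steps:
k(q, M) = -48 (k(q, M) = (4*6)*(-2) = 24*(-2) = -48)
o(g) = g + g² (o(g) = g² + g = g + g²)
U(f, Z) = 2*Z/(-48 + f) (U(f, Z) = (Z + Z)/(f - 48) = (2*Z)/(-48 + f) = 2*Z/(-48 + f))
o(-80)/U(12, -8) = (-80*(1 - 80))/((2*(-8)/(-48 + 12))) = (-80*(-79))/((2*(-8)/(-36))) = 6320/((2*(-8)*(-1/36))) = 6320/(4/9) = 6320*(9/4) = 14220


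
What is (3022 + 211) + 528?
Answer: 3761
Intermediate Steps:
(3022 + 211) + 528 = 3233 + 528 = 3761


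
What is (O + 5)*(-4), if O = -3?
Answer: -8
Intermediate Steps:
O = -3 (O = -1*3 = -3)
(O + 5)*(-4) = (-3 + 5)*(-4) = 2*(-4) = -8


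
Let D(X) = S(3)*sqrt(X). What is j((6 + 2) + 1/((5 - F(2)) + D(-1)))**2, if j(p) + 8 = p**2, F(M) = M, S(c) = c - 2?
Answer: 9259047/2500 - 126326*I/625 ≈ 3703.6 - 202.12*I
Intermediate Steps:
S(c) = -2 + c
D(X) = sqrt(X) (D(X) = (-2 + 3)*sqrt(X) = 1*sqrt(X) = sqrt(X))
j(p) = -8 + p**2
j((6 + 2) + 1/((5 - F(2)) + D(-1)))**2 = (-8 + ((6 + 2) + 1/((5 - 1*2) + sqrt(-1)))**2)**2 = (-8 + (8 + 1/((5 - 2) + I))**2)**2 = (-8 + (8 + 1/(3 + I))**2)**2 = (-8 + (8 + (3 - I)/10)**2)**2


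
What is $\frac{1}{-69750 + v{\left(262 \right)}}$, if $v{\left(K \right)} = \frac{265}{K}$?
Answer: $- \frac{262}{18274235} \approx -1.4337 \cdot 10^{-5}$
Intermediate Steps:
$\frac{1}{-69750 + v{\left(262 \right)}} = \frac{1}{-69750 + \frac{265}{262}} = \frac{1}{- \frac{18274235}{262}} = - \frac{262}{18274235}$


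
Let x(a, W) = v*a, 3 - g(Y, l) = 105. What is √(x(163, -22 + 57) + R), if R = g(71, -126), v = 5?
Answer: √713 ≈ 26.702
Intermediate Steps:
g(Y, l) = -102 (g(Y, l) = 3 - 1*105 = 3 - 105 = -102)
R = -102
x(a, W) = 5*a
√(x(163, -22 + 57) + R) = √(5*163 - 102) = √(815 - 102) = √713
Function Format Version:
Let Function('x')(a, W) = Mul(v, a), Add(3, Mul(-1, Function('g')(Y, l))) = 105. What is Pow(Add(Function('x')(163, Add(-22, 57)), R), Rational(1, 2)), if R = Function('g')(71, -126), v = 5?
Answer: Pow(713, Rational(1, 2)) ≈ 26.702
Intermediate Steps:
Function('g')(Y, l) = -102 (Function('g')(Y, l) = Add(3, Mul(-1, 105)) = Add(3, -105) = -102)
R = -102
Function('x')(a, W) = Mul(5, a)
Pow(Add(Function('x')(163, Add(-22, 57)), R), Rational(1, 2)) = Pow(Add(Mul(5, 163), -102), Rational(1, 2)) = Pow(Add(815, -102), Rational(1, 2)) = Pow(713, Rational(1, 2))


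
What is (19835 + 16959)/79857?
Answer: 36794/79857 ≈ 0.46075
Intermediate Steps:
(19835 + 16959)/79857 = 36794*(1/79857) = 36794/79857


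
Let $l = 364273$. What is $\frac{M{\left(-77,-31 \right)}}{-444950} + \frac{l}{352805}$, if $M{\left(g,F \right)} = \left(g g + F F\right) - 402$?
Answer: $\frac{15979427251}{15698058475} \approx 1.0179$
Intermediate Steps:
$M{\left(g,F \right)} = -402 + F^{2} + g^{2}$ ($M{\left(g,F \right)} = \left(g^{2} + F^{2}\right) - 402 = \left(F^{2} + g^{2}\right) - 402 = -402 + F^{2} + g^{2}$)
$\frac{M{\left(-77,-31 \right)}}{-444950} + \frac{l}{352805} = \frac{-402 + \left(-31\right)^{2} + \left(-77\right)^{2}}{-444950} + \frac{364273}{352805} = \left(-402 + 961 + 5929\right) \left(- \frac{1}{444950}\right) + 364273 \cdot \frac{1}{352805} = 6488 \left(- \frac{1}{444950}\right) + \frac{364273}{352805} = - \frac{3244}{222475} + \frac{364273}{352805} = \frac{15979427251}{15698058475}$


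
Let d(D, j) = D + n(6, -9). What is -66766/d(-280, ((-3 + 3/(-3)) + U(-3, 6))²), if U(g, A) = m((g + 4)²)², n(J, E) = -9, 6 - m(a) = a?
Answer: 66766/289 ≈ 231.02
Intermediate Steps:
m(a) = 6 - a
U(g, A) = (6 - (4 + g)²)² (U(g, A) = (6 - (g + 4)²)² = (6 - (4 + g)²)²)
d(D, j) = -9 + D (d(D, j) = D - 9 = -9 + D)
-66766/d(-280, ((-3 + 3/(-3)) + U(-3, 6))²) = -66766/(-9 - 280) = -66766/(-289) = -66766*(-1/289) = 66766/289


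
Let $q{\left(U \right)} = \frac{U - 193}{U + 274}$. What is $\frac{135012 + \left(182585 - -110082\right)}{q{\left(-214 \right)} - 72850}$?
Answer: $- \frac{25660740}{4371407} \approx -5.8701$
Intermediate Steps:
$q{\left(U \right)} = \frac{-193 + U}{274 + U}$
$\frac{135012 + \left(182585 - -110082\right)}{q{\left(-214 \right)} - 72850} = \frac{135012 + \left(182585 - -110082\right)}{\frac{-193 - 214}{274 - 214} - 72850} = \frac{135012 + \left(182585 + 110082\right)}{\frac{1}{60} \left(-407\right) - 72850} = \frac{135012 + 292667}{\frac{1}{60} \left(-407\right) - 72850} = \frac{427679}{- \frac{407}{60} - 72850} = \frac{427679}{- \frac{4371407}{60}} = 427679 \left(- \frac{60}{4371407}\right) = - \frac{25660740}{4371407}$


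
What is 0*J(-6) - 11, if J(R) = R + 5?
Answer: -11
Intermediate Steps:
J(R) = 5 + R
0*J(-6) - 11 = 0*(5 - 6) - 11 = 0*(-1) - 11 = 0 - 11 = -11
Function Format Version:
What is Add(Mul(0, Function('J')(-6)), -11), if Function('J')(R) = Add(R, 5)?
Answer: -11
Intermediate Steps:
Function('J')(R) = Add(5, R)
Add(Mul(0, Function('J')(-6)), -11) = Add(Mul(0, Add(5, -6)), -11) = Add(Mul(0, -1), -11) = Add(0, -11) = -11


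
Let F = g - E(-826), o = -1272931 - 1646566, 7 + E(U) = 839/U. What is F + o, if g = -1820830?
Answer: -3915503481/826 ≈ -4.7403e+6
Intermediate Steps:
E(U) = -7 + 839/U
o = -2919497
F = -1503998959/826 (F = -1820830 - (-7 + 839/(-826)) = -1820830 - (-7 + 839*(-1/826)) = -1820830 - (-7 - 839/826) = -1820830 - 1*(-6621/826) = -1820830 + 6621/826 = -1503998959/826 ≈ -1.8208e+6)
F + o = -1503998959/826 - 2919497 = -3915503481/826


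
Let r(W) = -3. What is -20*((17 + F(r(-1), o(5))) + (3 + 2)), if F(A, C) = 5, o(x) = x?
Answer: -540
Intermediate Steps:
-20*((17 + F(r(-1), o(5))) + (3 + 2)) = -20*((17 + 5) + (3 + 2)) = -20*(22 + 5) = -20*27 = -540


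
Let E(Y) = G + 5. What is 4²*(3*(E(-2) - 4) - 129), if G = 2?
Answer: -1920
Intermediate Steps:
E(Y) = 7 (E(Y) = 2 + 5 = 7)
4²*(3*(E(-2) - 4) - 129) = 4²*(3*(7 - 4) - 129) = 16*(3*3 - 129) = 16*(9 - 129) = 16*(-120) = -1920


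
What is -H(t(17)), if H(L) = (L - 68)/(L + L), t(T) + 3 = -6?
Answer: -77/18 ≈ -4.2778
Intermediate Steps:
t(T) = -9 (t(T) = -3 - 6 = -9)
H(L) = (-68 + L)/(2*L) (H(L) = (-68 + L)/((2*L)) = (-68 + L)*(1/(2*L)) = (-68 + L)/(2*L))
-H(t(17)) = -(-68 - 9)/(2*(-9)) = -(-1)*(-77)/(2*9) = -1*77/18 = -77/18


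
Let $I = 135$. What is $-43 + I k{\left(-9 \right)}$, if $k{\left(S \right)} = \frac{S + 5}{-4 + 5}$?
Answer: $-583$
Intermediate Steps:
$k{\left(S \right)} = 5 + S$ ($k{\left(S \right)} = \frac{5 + S}{1} = \left(5 + S\right) 1 = 5 + S$)
$-43 + I k{\left(-9 \right)} = -43 + 135 \left(5 - 9\right) = -43 + 135 \left(-4\right) = -43 - 540 = -583$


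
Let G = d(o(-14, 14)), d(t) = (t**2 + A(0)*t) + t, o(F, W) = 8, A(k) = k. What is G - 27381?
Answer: -27309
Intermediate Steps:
d(t) = t + t**2 (d(t) = (t**2 + 0*t) + t = (t**2 + 0) + t = t**2 + t = t + t**2)
G = 72 (G = 8*(1 + 8) = 8*9 = 72)
G - 27381 = 72 - 27381 = -27309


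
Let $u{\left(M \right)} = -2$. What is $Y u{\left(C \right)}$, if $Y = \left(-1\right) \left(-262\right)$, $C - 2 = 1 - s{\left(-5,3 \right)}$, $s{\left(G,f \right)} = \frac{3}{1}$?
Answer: $-524$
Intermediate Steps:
$s{\left(G,f \right)} = 3$ ($s{\left(G,f \right)} = 3 \cdot 1 = 3$)
$C = 0$ ($C = 2 + \left(1 - 3\right) = 2 - 2 = 0$)
$Y = 262$
$Y u{\left(C \right)} = 262 \left(-2\right) = -524$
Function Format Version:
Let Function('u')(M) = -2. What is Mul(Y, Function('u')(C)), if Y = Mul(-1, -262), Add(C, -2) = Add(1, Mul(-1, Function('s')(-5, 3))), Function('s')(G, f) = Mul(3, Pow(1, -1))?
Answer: -524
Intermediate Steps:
Function('s')(G, f) = 3 (Function('s')(G, f) = Mul(3, 1) = 3)
C = 0 (C = Add(2, Add(1, Mul(-1, 3))) = Add(2, Add(1, -3)) = Add(2, -2) = 0)
Y = 262
Mul(Y, Function('u')(C)) = Mul(262, -2) = -524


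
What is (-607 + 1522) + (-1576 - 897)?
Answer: -1558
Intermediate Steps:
(-607 + 1522) + (-1576 - 897) = 915 - 2473 = -1558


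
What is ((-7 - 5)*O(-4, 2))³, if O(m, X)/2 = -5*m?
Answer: -110592000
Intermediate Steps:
O(m, X) = -10*m (O(m, X) = 2*(-5*m) = -10*m)
((-7 - 5)*O(-4, 2))³ = ((-7 - 5)*(-10*(-4)))³ = (-12*40)³ = (-480)³ = -110592000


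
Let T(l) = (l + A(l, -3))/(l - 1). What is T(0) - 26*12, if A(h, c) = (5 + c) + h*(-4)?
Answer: -314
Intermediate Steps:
A(h, c) = 5 + c - 4*h (A(h, c) = (5 + c) - 4*h = 5 + c - 4*h)
T(l) = (2 - 3*l)/(-1 + l) (T(l) = (l + (5 - 3 - 4*l))/(l - 1) = (l + (2 - 4*l))/(-1 + l) = (2 - 3*l)/(-1 + l))
T(0) - 26*12 = (2 - 3*0)/(-1 + 0) - 26*12 = (2 + 0)/(-1) - 312 = -1*2 - 312 = -2 - 312 = -314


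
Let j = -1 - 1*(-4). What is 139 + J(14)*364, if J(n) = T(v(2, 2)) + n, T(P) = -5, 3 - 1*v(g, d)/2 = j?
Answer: 3415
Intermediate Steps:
j = 3 (j = -1 + 4 = 3)
v(g, d) = 0 (v(g, d) = 6 - 2*3 = 6 - 6 = 0)
J(n) = -5 + n
139 + J(14)*364 = 139 + (-5 + 14)*364 = 139 + 9*364 = 139 + 3276 = 3415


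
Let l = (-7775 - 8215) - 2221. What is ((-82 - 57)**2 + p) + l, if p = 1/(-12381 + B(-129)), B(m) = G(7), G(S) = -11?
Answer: 13755119/12392 ≈ 1110.0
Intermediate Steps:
B(m) = -11
l = -18211 (l = -15990 - 2221 = -18211)
p = -1/12392 (p = 1/(-12381 - 11) = 1/(-12392) = -1/12392 ≈ -8.0697e-5)
((-82 - 57)**2 + p) + l = ((-82 - 57)**2 - 1/12392) - 18211 = ((-139)**2 - 1/12392) - 18211 = (19321 - 1/12392) - 18211 = 239425831/12392 - 18211 = 13755119/12392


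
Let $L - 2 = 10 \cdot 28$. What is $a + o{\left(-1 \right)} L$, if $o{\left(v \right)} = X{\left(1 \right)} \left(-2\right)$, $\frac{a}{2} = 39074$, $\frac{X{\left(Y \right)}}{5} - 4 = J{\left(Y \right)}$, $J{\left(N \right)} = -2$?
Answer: $72508$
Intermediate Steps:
$X{\left(Y \right)} = 10$ ($X{\left(Y \right)} = 20 + 5 \left(-2\right) = 20 - 10 = 10$)
$a = 78148$ ($a = 2 \cdot 39074 = 78148$)
$o{\left(v \right)} = -20$ ($o{\left(v \right)} = 10 \left(-2\right) = -20$)
$L = 282$ ($L = 2 + 10 \cdot 28 = 2 + 280 = 282$)
$a + o{\left(-1 \right)} L = 78148 - 5640 = 72508$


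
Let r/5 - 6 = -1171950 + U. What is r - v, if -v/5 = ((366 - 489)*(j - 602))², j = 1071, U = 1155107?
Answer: 16638865660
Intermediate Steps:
r = -84185 (r = 30 + 5*(-1171950 + 1155107) = 30 + 5*(-16843) = 30 - 84215 = -84185)
v = -16638949845 (v = -5*(366 - 489)²*(1071 - 602)² = -5*(-123*469)² = -5*(-57687)² = -5*3327789969 = -16638949845)
r - v = -84185 - 1*(-16638949845) = -84185 + 16638949845 = 16638865660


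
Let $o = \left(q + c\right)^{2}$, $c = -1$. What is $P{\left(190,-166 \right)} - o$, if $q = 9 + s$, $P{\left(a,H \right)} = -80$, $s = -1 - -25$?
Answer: $-1104$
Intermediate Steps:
$s = 24$ ($s = -1 + 25 = 24$)
$q = 33$ ($q = 9 + 24 = 33$)
$o = 1024$ ($o = \left(33 - 1\right)^{2} = 32^{2} = 1024$)
$P{\left(190,-166 \right)} - o = -80 - 1024 = -1104$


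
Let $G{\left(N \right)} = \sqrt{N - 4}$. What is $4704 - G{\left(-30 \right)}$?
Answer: $4704 - i \sqrt{34} \approx 4704.0 - 5.831 i$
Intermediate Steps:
$G{\left(N \right)} = \sqrt{-4 + N}$
$4704 - G{\left(-30 \right)} = 4704 - \sqrt{-4 - 30} = 4704 - \sqrt{-34} = 4704 - i \sqrt{34}$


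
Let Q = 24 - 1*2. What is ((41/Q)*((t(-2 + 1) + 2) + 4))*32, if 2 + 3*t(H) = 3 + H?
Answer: 3936/11 ≈ 357.82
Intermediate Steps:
Q = 22 (Q = 24 - 2 = 22)
t(H) = ⅓ + H/3 (t(H) = -⅔ + (3 + H)/3 = -⅔ + (1 + H/3) = ⅓ + H/3)
((41/Q)*((t(-2 + 1) + 2) + 4))*32 = ((41/22)*(((⅓ + (-2 + 1)/3) + 2) + 4))*32 = ((41*(1/22))*(((⅓ + (⅓)*(-1)) + 2) + 4))*32 = (41*(((⅓ - ⅓) + 2) + 4)/22)*32 = (41*((0 + 2) + 4)/22)*32 = (41*(2 + 4)/22)*32 = ((41/22)*6)*32 = (123/11)*32 = 3936/11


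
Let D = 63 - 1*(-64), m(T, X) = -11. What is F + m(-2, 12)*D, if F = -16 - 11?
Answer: -1424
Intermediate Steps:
F = -27
D = 127 (D = 63 + 64 = 127)
F + m(-2, 12)*D = -27 - 11*127 = -27 - 1397 = -1424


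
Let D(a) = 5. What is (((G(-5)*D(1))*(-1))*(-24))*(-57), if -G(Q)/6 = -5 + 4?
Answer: -41040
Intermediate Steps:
G(Q) = 6 (G(Q) = -6*(-5 + 4) = -6*(-1) = 6)
(((G(-5)*D(1))*(-1))*(-24))*(-57) = (((6*5)*(-1))*(-24))*(-57) = ((30*(-1))*(-24))*(-57) = -30*(-24)*(-57) = 720*(-57) = -41040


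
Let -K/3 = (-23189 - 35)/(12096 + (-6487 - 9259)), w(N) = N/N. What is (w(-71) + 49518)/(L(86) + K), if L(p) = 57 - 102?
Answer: -90372175/116961 ≈ -772.67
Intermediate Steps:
w(N) = 1
L(p) = -45
K = -34836/1825 (K = -3*(-23189 - 35)/(12096 + (-6487 - 9259)) = -(-69672)/(12096 - 15746) = -(-69672)/(-3650) = -(-69672)*(-1)/3650 = -3*11612/1825 = -34836/1825 ≈ -19.088)
(w(-71) + 49518)/(L(86) + K) = (1 + 49518)/(-45 - 34836/1825) = 49519/(-116961/1825) = 49519*(-1825/116961) = -90372175/116961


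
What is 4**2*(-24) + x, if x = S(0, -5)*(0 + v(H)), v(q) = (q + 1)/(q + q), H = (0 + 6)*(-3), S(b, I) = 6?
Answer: -2287/6 ≈ -381.17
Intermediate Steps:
H = -18 (H = 6*(-3) = -18)
v(q) = (1 + q)/(2*q) (v(q) = (1 + q)/((2*q)) = (1 + q)*(1/(2*q)) = (1 + q)/(2*q))
x = 17/6 (x = 6*(0 + (1/2)*(1 - 18)/(-18)) = 6*(0 + (1/2)*(-1/18)*(-17)) = 6*(0 + 17/36) = 6*(17/36) = 17/6 ≈ 2.8333)
4**2*(-24) + x = 4**2*(-24) + 17/6 = 16*(-24) + 17/6 = -384 + 17/6 = -2287/6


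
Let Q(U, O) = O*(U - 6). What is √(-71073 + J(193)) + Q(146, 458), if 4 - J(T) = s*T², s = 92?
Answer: 64120 + I*√3497977 ≈ 64120.0 + 1870.3*I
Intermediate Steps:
Q(U, O) = O*(-6 + U)
J(T) = 4 - 92*T²
√(-71073 + J(193)) + Q(146, 458) = √(-71073 + (4 - 92*193²)) + 458*(-6 + 146) = √(-71073 + (4 - 92*37249)) + 458*140 = √(-71073 + (4 - 3426908)) + 64120 = √(-71073 - 3426904) + 64120 = √(-3497977) + 64120 = I*√3497977 + 64120 = 64120 + I*√3497977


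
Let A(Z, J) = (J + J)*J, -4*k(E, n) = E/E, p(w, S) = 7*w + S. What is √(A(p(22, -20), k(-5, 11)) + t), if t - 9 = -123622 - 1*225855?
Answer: I*√5591486/4 ≈ 591.16*I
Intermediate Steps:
p(w, S) = S + 7*w
k(E, n) = -¼ (k(E, n) = -E/(4*E) = -¼*1 = -¼)
t = -349468 (t = 9 + (-123622 - 1*225855) = 9 + (-123622 - 225855) = 9 - 349477 = -349468)
A(Z, J) = 2*J² (A(Z, J) = (2*J)*J = 2*J²)
√(A(p(22, -20), k(-5, 11)) + t) = √(2*(-¼)² - 349468) = √(2*(1/16) - 349468) = √(⅛ - 349468) = √(-2795743/8) = I*√5591486/4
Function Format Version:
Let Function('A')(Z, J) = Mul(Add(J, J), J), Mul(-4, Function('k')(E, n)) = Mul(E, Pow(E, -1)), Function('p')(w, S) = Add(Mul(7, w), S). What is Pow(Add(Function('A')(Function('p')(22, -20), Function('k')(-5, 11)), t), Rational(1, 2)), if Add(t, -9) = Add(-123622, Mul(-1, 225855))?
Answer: Mul(Rational(1, 4), I, Pow(5591486, Rational(1, 2))) ≈ Mul(591.16, I)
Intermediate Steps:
Function('p')(w, S) = Add(S, Mul(7, w))
Function('k')(E, n) = Rational(-1, 4) (Function('k')(E, n) = Mul(Rational(-1, 4), Mul(E, Pow(E, -1))) = Mul(Rational(-1, 4), 1) = Rational(-1, 4))
t = -349468 (t = Add(9, Add(-123622, Mul(-1, 225855))) = Add(9, Add(-123622, -225855)) = Add(9, -349477) = -349468)
Function('A')(Z, J) = Mul(2, Pow(J, 2)) (Function('A')(Z, J) = Mul(Mul(2, J), J) = Mul(2, Pow(J, 2)))
Pow(Add(Function('A')(Function('p')(22, -20), Function('k')(-5, 11)), t), Rational(1, 2)) = Pow(Add(Mul(2, Pow(Rational(-1, 4), 2)), -349468), Rational(1, 2)) = Pow(Add(Mul(2, Rational(1, 16)), -349468), Rational(1, 2)) = Pow(Add(Rational(1, 8), -349468), Rational(1, 2)) = Pow(Rational(-2795743, 8), Rational(1, 2)) = Mul(Rational(1, 4), I, Pow(5591486, Rational(1, 2)))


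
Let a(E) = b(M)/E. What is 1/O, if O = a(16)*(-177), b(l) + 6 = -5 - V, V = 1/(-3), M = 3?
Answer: 1/118 ≈ 0.0084746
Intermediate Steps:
V = -⅓ ≈ -0.33333
b(l) = -32/3 (b(l) = -6 + (-5 - 1*(-⅓)) = -6 + (-5 + ⅓) = -6 - 14/3 = -32/3)
a(E) = -32/(3*E)
O = 118 (O = -32/3/16*(-177) = -32/3*1/16*(-177) = -⅔*(-177) = 118)
1/O = 1/118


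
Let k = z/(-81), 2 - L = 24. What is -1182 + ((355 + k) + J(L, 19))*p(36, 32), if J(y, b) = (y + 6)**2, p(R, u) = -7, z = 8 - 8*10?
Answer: -49187/9 ≈ -5465.2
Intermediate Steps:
L = -22 (L = 2 - 1*24 = 2 - 24 = -22)
z = -72 (z = 8 - 80 = -72)
J(y, b) = (6 + y)**2
k = 8/9 (k = -72/(-81) = -72*(-1/81) = 8/9 ≈ 0.88889)
-1182 + ((355 + k) + J(L, 19))*p(36, 32) = -1182 + ((355 + 8/9) + (6 - 22)**2)*(-7) = -1182 + (3203/9 + (-16)**2)*(-7) = -1182 + (3203/9 + 256)*(-7) = -1182 + (5507/9)*(-7) = -1182 - 38549/9 = -49187/9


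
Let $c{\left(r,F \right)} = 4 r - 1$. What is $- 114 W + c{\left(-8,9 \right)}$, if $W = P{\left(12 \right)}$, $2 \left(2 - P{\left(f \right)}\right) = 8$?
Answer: $195$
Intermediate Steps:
$P{\left(f \right)} = -2$ ($P{\left(f \right)} = 2 - 4 = -2$)
$W = -2$
$c{\left(r,F \right)} = -1 + 4 r$
$- 114 W + c{\left(-8,9 \right)} = \left(-114\right) \left(-2\right) + \left(-1 + 4 \left(-8\right)\right) = 228 - 33 = 195$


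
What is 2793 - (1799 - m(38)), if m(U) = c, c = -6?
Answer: 988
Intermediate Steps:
m(U) = -6
2793 - (1799 - m(38)) = 2793 - (1799 - 1*(-6)) = 2793 - (1799 + 6) = 2793 - 1*1805 = 2793 - 1805 = 988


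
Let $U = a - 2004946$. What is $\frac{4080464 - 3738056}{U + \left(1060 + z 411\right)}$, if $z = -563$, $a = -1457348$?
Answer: $- \frac{342408}{3692627} \approx -0.092727$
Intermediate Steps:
$U = -3462294$ ($U = -1457348 - 2004946 = -3462294$)
$\frac{4080464 - 3738056}{U + \left(1060 + z 411\right)} = \frac{4080464 - 3738056}{-3462294 + \left(1060 - 231393\right)} = \frac{342408}{-3462294 + \left(1060 - 231393\right)} = \frac{342408}{-3462294 - 230333} = \frac{342408}{-3692627} = 342408 \left(- \frac{1}{3692627}\right) = - \frac{342408}{3692627}$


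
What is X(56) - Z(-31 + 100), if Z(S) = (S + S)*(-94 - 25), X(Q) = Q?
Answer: 16478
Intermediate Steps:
Z(S) = -238*S (Z(S) = (2*S)*(-119) = -238*S)
X(56) - Z(-31 + 100) = 56 - (-238)*(-31 + 100) = 56 - (-238)*69 = 56 - 1*(-16422) = 56 + 16422 = 16478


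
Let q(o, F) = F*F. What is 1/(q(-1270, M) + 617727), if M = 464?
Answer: 1/833023 ≈ 1.2004e-6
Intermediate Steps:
q(o, F) = F²
1/(q(-1270, M) + 617727) = 1/(464² + 617727) = 1/(215296 + 617727) = 1/833023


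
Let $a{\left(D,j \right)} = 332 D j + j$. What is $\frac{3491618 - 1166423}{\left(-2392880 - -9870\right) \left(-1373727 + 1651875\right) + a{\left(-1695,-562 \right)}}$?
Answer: $- \frac{2325195}{662513206162} \approx -3.5097 \cdot 10^{-6}$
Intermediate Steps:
$a{\left(D,j \right)} = j + 332 D j$ ($a{\left(D,j \right)} = 332 D j + j = j + 332 D j$)
$\frac{3491618 - 1166423}{\left(-2392880 - -9870\right) \left(-1373727 + 1651875\right) + a{\left(-1695,-562 \right)}} = \frac{3491618 - 1166423}{\left(-2392880 - -9870\right) \left(-1373727 + 1651875\right) - 562 \left(1 + 332 \left(-1695\right)\right)} = \frac{2325195}{\left(-2392880 + 9870\right) 278148 - 562 \left(1 - 562740\right)} = \frac{2325195}{\left(-2383010\right) 278148 - -316259318} = \frac{2325195}{-662829465480 + 316259318} = \frac{2325195}{-662513206162} = 2325195 \left(- \frac{1}{662513206162}\right) = - \frac{2325195}{662513206162}$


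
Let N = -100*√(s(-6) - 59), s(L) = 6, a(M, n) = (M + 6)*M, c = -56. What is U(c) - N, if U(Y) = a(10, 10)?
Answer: 160 + 100*I*√53 ≈ 160.0 + 728.01*I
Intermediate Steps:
a(M, n) = M*(6 + M) (a(M, n) = (6 + M)*M = M*(6 + M))
U(Y) = 160 (U(Y) = 10*(6 + 10) = 10*16 = 160)
N = -100*I*√53 (N = -100*√(6 - 59) = -100*I*√53 ≈ -728.01*I)
U(c) - N = 160 - (-100)*I*√53 = 160 + 100*I*√53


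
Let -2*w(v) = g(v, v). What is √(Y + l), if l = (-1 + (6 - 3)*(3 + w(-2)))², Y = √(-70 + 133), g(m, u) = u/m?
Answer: √(169 + 12*√7)/2 ≈ 7.0843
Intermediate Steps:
w(v) = -½ (w(v) = -v/(2*v) = -½*1 = -½)
Y = 3*√7 (Y = √63 = 3*√7 ≈ 7.9373)
l = 169/4 (l = (-1 + (6 - 3)*(3 - ½))² = (-1 + 3*(5/2))² = (-1 + 15/2)² = (13/2)² = 169/4 ≈ 42.250)
√(Y + l) = √(3*√7 + 169/4) = √(169/4 + 3*√7)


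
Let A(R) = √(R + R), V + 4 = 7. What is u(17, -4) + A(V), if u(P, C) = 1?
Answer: 1 + √6 ≈ 3.4495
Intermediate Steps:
V = 3 (V = -4 + 7 = 3)
A(R) = √2*√R (A(R) = √(2*R) = √2*√R)
u(17, -4) + A(V) = 1 + √2*√3 = 1 + √6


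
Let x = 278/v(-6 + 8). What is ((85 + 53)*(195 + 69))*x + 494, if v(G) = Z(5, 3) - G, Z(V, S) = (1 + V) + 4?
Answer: 1266506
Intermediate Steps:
Z(V, S) = 5 + V
v(G) = 10 - G (v(G) = (5 + 5) - G = 10 - G)
x = 139/4 (x = 278/(10 - (-6 + 8)) = 278/(10 - 1*2) = 278/(10 - 2) = 278/8 = 278*(1/8) = 139/4 ≈ 34.750)
((85 + 53)*(195 + 69))*x + 494 = ((85 + 53)*(195 + 69))*(139/4) + 494 = (138*264)*(139/4) + 494 = 36432*(139/4) + 494 = 1266012 + 494 = 1266506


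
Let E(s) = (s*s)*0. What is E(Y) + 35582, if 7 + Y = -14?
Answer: 35582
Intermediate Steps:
Y = -21 (Y = -7 - 14 = -21)
E(s) = 0 (E(s) = s²*0 = 0)
E(Y) + 35582 = 0 + 35582 = 35582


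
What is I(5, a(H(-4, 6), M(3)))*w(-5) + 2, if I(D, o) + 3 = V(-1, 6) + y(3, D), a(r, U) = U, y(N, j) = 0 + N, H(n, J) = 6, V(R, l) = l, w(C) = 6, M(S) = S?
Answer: 38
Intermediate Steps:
y(N, j) = N
I(D, o) = 6 (I(D, o) = -3 + (6 + 3) = -3 + 9 = 6)
I(5, a(H(-4, 6), M(3)))*w(-5) + 2 = 6*6 + 2 = 36 + 2 = 38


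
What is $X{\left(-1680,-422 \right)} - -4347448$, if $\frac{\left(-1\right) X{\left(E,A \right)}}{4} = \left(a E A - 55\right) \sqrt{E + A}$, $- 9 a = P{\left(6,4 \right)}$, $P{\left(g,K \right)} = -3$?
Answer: $4347448 - 945060 i \sqrt{2102} \approx 4.3474 \cdot 10^{6} - 4.3329 \cdot 10^{7} i$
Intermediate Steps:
$a = \frac{1}{3}$ ($a = \left(- \frac{1}{9}\right) \left(-3\right) = \frac{1}{3} \approx 0.33333$)
$X{\left(E,A \right)} = - 4 \sqrt{A + E} \left(-55 + \frac{A E}{3}\right)$ ($X{\left(E,A \right)} = - 4 \left(\frac{E}{3} A - 55\right) \sqrt{E + A} = - 4 \left(\frac{A E}{3} - 55\right) \sqrt{A + E} = - 4 \left(-55 + \frac{A E}{3}\right) \sqrt{A + E} = - 4 \sqrt{A + E} \left(-55 + \frac{A E}{3}\right)$)
$X{\left(-1680,-422 \right)} - -4347448 = \frac{4 \sqrt{-422 - 1680} \left(165 - \left(-422\right) \left(-1680\right)\right)}{3} - -4347448 = \frac{4 \sqrt{-2102} \left(165 - 708960\right)}{3} + 4347448 = \frac{4}{3} i \sqrt{2102} \left(-708795\right) + 4347448 = - 945060 i \sqrt{2102} + 4347448 = 4347448 - 945060 i \sqrt{2102}$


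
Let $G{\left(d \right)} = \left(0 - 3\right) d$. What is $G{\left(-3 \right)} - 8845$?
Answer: $-8836$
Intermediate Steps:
$G{\left(d \right)} = - 3 d$
$G{\left(-3 \right)} - 8845 = \left(-3\right) \left(-3\right) - 8845 = 9 - 8845 = -8836$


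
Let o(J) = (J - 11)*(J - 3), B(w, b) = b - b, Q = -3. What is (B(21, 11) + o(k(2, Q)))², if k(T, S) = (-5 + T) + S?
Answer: 23409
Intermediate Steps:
B(w, b) = 0
k(T, S) = -5 + S + T
o(J) = (-11 + J)*(-3 + J)
(B(21, 11) + o(k(2, Q)))² = (0 + (33 + (-5 - 3 + 2)² - 14*(-5 - 3 + 2)))² = (0 + (33 + (-6)² - 14*(-6)))² = (0 + (33 + 36 + 84))² = (0 + 153)² = 153² = 23409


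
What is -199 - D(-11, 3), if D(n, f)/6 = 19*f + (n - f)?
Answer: -457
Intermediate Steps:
D(n, f) = 6*n + 108*f (D(n, f) = 6*(19*f + (n - f)) = 6*(n + 18*f) = 6*n + 108*f)
-199 - D(-11, 3) = -199 - (6*(-11) + 108*3) = -199 - (-66 + 324) = -199 - 1*258 = -199 - 258 = -457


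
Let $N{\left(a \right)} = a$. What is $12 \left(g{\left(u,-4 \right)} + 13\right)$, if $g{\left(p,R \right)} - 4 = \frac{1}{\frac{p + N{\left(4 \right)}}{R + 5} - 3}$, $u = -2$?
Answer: $192$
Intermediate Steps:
$g{\left(p,R \right)} = 4 + \frac{1}{-3 + \frac{4 + p}{5 + R}}$ ($g{\left(p,R \right)} = 4 + \frac{1}{\frac{p + 4}{R + 5} - 3} = 4 + \frac{1}{\frac{4 + p}{5 + R} - 3} = 4 + \frac{1}{-3 + \frac{4 + p}{5 + R}}$)
$12 \left(g{\left(u,-4 \right)} + 13\right) = 12 \left(\frac{39 - -8 + 11 \left(-4\right)}{11 - -2 + 3 \left(-4\right)} + 13\right) = 12 \left(\frac{39 + 8 - 44}{11 + 2 - 12} + 13\right) = 12 \left(1^{-1} \cdot 3 + 13\right) = 12 \left(1 \cdot 3 + 13\right) = 12 \left(3 + 13\right) = 12 \cdot 16 = 192$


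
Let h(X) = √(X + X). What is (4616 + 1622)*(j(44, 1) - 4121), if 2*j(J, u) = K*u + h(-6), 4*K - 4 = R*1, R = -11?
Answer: -102849025/4 + 6238*I*√3 ≈ -2.5712e+7 + 10805.0*I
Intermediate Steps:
h(X) = √2*√X (h(X) = √(2*X) = √2*√X)
K = -7/4 (K = 1 + (-11*1)/4 = 1 + (¼)*(-11) = 1 - 11/4 = -7/4 ≈ -1.7500)
j(J, u) = -7*u/8 + I*√3 (j(J, u) = (-7*u/4 + √2*√(-6))/2 = (-7*u/4 + √2*(I*√6))/2 = (-7*u/4 + 2*I*√3)/2 = -7*u/8 + I*√3)
(4616 + 1622)*(j(44, 1) - 4121) = (4616 + 1622)*((-7/8*1 + I*√3) - 4121) = 6238*((-7/8 + I*√3) - 4121) = 6238*(-32975/8 + I*√3) = -102849025/4 + 6238*I*√3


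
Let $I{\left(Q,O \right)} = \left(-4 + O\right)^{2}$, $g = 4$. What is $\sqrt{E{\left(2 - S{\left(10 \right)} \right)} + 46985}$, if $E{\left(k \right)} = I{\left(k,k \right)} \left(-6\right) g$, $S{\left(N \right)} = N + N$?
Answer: $\sqrt{35369} \approx 188.07$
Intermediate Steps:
$S{\left(N \right)} = 2 N$
$E{\left(k \right)} = - 24 \left(-4 + k\right)^{2}$ ($E{\left(k \right)} = \left(-4 + k\right)^{2} \left(-6\right) 4 = - 6 \left(-4 + k\right)^{2} \cdot 4 = - 24 \left(-4 + k\right)^{2}$)
$\sqrt{E{\left(2 - S{\left(10 \right)} \right)} + 46985} = \sqrt{- 24 \left(-4 + \left(2 - 2 \cdot 10\right)\right)^{2} + 46985} = \sqrt{- 24 \left(-4 + \left(2 - 20\right)\right)^{2} + 46985} = \sqrt{- 24 \left(-4 - 18\right)^{2} + 46985} = \sqrt{- 24 \left(-22\right)^{2} + 46985} = \sqrt{\left(-24\right) 484 + 46985} = \sqrt{-11616 + 46985} = \sqrt{35369}$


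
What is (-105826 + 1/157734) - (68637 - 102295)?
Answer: -11383347311/157734 ≈ -72168.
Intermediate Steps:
(-105826 + 1/157734) - (68637 - 102295) = (-105826 + 1/157734) - 1*(-33658) = -16692358283/157734 + 33658 = -11383347311/157734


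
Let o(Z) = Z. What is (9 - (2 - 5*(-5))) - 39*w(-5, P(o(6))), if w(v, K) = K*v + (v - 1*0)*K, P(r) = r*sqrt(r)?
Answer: -18 + 2340*sqrt(6) ≈ 5713.8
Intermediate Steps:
P(r) = r**(3/2)
w(v, K) = 2*K*v (w(v, K) = K*v + (v + 0)*K = K*v + v*K = K*v + K*v = 2*K*v)
(9 - (2 - 5*(-5))) - 39*w(-5, P(o(6))) = (9 - (2 - 5*(-5))) - 78*6**(3/2)*(-5) = (9 - (2 + 25)) - 78*6*sqrt(6)*(-5) = (9 - 1*27) - (-2340)*sqrt(6) = (9 - 27) + 2340*sqrt(6) = -18 + 2340*sqrt(6)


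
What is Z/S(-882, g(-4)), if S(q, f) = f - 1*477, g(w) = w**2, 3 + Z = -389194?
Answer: 389197/461 ≈ 844.25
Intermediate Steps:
Z = -389197 (Z = -3 - 389194 = -389197)
S(q, f) = -477 + f (S(q, f) = f - 477 = -477 + f)
Z/S(-882, g(-4)) = -389197/(-477 + (-4)**2) = -389197/(-477 + 16) = -389197/(-461) = -389197*(-1/461) = 389197/461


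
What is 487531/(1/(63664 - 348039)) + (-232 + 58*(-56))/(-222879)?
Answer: -10300102478289465/74293 ≈ -1.3864e+11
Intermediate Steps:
487531/(1/(63664 - 348039)) + (-232 + 58*(-56))/(-222879) = 487531/(1/(-284375)) + (-232 - 3248)*(-1/222879) = 487531/(-1/284375) - 3480*(-1/222879) = 487531*(-284375) + 1160/74293 = -138641628125 + 1160/74293 = -10300102478289465/74293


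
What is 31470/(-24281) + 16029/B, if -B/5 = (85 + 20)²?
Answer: -235998211/148721125 ≈ -1.5869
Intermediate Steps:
B = -55125 (B = -5*(85 + 20)² = -5*105² = -5*11025 = -55125)
31470/(-24281) + 16029/B = 31470/(-24281) + 16029/(-55125) = 31470*(-1/24281) + 16029*(-1/55125) = -31470/24281 - 1781/6125 = -235998211/148721125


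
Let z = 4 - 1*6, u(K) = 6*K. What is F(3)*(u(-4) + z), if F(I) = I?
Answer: -78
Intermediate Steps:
z = -2 (z = 4 - 6 = -2)
F(3)*(u(-4) + z) = 3*(6*(-4) - 2) = 3*(-24 - 2) = 3*(-26) = -78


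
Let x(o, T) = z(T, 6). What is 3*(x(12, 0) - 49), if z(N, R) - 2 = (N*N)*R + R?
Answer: -123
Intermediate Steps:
z(N, R) = 2 + R + R*N² (z(N, R) = 2 + ((N*N)*R + R) = 2 + (N²*R + R) = 2 + (R*N² + R) = 2 + (R + R*N²) = 2 + R + R*N²)
x(o, T) = 8 + 6*T² (x(o, T) = 2 + 6 + 6*T² = 8 + 6*T²)
3*(x(12, 0) - 49) = 3*((8 + 6*0²) - 49) = 3*((8 + 6*0) - 49) = 3*((8 + 0) - 49) = 3*(8 - 49) = 3*(-41) = -123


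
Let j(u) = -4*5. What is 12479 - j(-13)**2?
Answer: 12079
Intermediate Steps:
j(u) = -20
12479 - j(-13)**2 = 12479 - 1*(-20)**2 = 12479 - 1*400 = 12479 - 400 = 12079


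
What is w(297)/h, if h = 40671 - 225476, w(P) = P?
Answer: -297/184805 ≈ -0.0016071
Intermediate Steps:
h = -184805
w(297)/h = 297/(-184805) = 297*(-1/184805) = -297/184805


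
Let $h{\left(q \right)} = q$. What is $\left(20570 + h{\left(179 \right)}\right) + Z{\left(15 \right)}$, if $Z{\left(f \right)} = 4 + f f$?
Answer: $20978$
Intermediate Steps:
$Z{\left(f \right)} = 4 + f^{2}$
$\left(20570 + h{\left(179 \right)}\right) + Z{\left(15 \right)} = \left(20570 + 179\right) + \left(4 + 15^{2}\right) = 20749 + \left(4 + 225\right) = 20749 + 229 = 20978$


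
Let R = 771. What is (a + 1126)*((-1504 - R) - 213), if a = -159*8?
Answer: 363248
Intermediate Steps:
a = -1272
(a + 1126)*((-1504 - R) - 213) = (-1272 + 1126)*((-1504 - 1*771) - 213) = -146*((-1504 - 771) - 213) = -146*(-2275 - 213) = -146*(-2488) = 363248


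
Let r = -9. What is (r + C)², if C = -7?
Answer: 256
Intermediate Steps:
(r + C)² = (-9 - 7)² = (-16)² = 256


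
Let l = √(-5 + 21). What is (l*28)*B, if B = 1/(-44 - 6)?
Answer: -56/25 ≈ -2.2400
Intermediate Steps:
l = 4 (l = √16 = 4)
B = -1/50 (B = 1/(-50) = -1/50 ≈ -0.020000)
(l*28)*B = (4*28)*(-1/50) = 112*(-1/50) = -56/25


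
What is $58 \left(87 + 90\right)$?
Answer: $10266$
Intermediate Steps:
$58 \left(87 + 90\right) = 58 \cdot 177 = 10266$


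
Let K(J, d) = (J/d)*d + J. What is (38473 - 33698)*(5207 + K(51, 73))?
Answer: 25350475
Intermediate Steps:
K(J, d) = 2*J (K(J, d) = (J/d)*d + J = J + J = 2*J)
(38473 - 33698)*(5207 + K(51, 73)) = (38473 - 33698)*(5207 + 2*51) = 4775*(5207 + 102) = 4775*5309 = 25350475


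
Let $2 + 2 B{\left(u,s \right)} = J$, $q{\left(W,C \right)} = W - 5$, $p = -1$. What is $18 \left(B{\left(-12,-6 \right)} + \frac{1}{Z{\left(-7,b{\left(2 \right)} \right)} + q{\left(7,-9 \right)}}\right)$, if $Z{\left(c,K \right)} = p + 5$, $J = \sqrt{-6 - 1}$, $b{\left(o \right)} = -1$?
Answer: $-15 + 9 i \sqrt{7} \approx -15.0 + 23.812 i$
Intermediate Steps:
$q{\left(W,C \right)} = -5 + W$
$J = i \sqrt{7}$ ($J = \sqrt{-7} = i \sqrt{7} \approx 2.6458 i$)
$Z{\left(c,K \right)} = 4$ ($Z{\left(c,K \right)} = -1 + 5 = 4$)
$B{\left(u,s \right)} = -1 + \frac{i \sqrt{7}}{2}$
$18 \left(B{\left(-12,-6 \right)} + \frac{1}{Z{\left(-7,b{\left(2 \right)} \right)} + q{\left(7,-9 \right)}}\right) = 18 \left(\left(-1 + \frac{i \sqrt{7}}{2}\right) + \frac{1}{4 + \left(-5 + 7\right)}\right) = 18 \left(\left(-1 + \frac{i \sqrt{7}}{2}\right) + \frac{1}{4 + 2}\right) = 18 \left(\left(-1 + \frac{i \sqrt{7}}{2}\right) + \frac{1}{6}\right) = 18 \left(- \frac{5}{6} + \frac{i \sqrt{7}}{2}\right) = -15 + 9 i \sqrt{7}$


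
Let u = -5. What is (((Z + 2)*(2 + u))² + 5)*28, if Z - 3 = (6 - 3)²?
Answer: 49532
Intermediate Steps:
Z = 12 (Z = 3 + (6 - 3)² = 3 + 3² = 3 + 9 = 12)
(((Z + 2)*(2 + u))² + 5)*28 = (((12 + 2)*(2 - 5))² + 5)*28 = ((14*(-3))² + 5)*28 = ((-42)² + 5)*28 = (1764 + 5)*28 = 1769*28 = 49532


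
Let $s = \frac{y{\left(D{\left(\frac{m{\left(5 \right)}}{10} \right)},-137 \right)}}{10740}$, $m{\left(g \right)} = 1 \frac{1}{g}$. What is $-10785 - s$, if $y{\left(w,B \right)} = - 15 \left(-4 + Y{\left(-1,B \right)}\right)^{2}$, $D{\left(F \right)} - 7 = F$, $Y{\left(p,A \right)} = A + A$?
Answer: $- \frac{1911194}{179} \approx -10677.0$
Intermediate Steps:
$m{\left(g \right)} = \frac{1}{g}$
$Y{\left(p,A \right)} = 2 A$
$D{\left(F \right)} = 7 + F$
$y{\left(w,B \right)} = - 15 \left(-4 + 2 B\right)^{2}$
$s = - \frac{19321}{179}$ ($s = \frac{\left(-60\right) \left(-2 - 137\right)^{2}}{10740} = - 60 \left(-139\right)^{2} \cdot \frac{1}{10740} = \left(-60\right) 19321 \cdot \frac{1}{10740} = \left(-1159260\right) \frac{1}{10740} = - \frac{19321}{179} \approx -107.94$)
$-10785 - s = -10785 - - \frac{19321}{179} = -10785 + \frac{19321}{179} = - \frac{1911194}{179}$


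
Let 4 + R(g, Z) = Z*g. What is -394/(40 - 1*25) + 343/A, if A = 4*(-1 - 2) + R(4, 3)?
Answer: -6721/60 ≈ -112.02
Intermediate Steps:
R(g, Z) = -4 + Z*g
A = -4 (A = 4*(-1 - 2) + (-4 + 3*4) = 4*(-3) + (-4 + 12) = -12 + 8 = -4)
-394/(40 - 1*25) + 343/A = -394/(40 - 1*25) + 343/(-4) = -394/(40 - 25) + 343*(-¼) = -394/15 - 343/4 = -6721/60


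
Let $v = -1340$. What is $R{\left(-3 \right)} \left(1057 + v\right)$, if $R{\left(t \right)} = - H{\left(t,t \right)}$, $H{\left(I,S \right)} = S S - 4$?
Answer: $1415$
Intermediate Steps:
$H{\left(I,S \right)} = -4 + S^{2}$ ($H{\left(I,S \right)} = S^{2} - 4 = -4 + S^{2}$)
$R{\left(t \right)} = 4 - t^{2}$ ($R{\left(t \right)} = - (-4 + t^{2}) = 4 - t^{2}$)
$R{\left(-3 \right)} \left(1057 + v\right) = \left(4 - \left(-3\right)^{2}\right) \left(1057 - 1340\right) = \left(4 - 9\right) \left(-283\right) = \left(-5\right) \left(-283\right) = 1415$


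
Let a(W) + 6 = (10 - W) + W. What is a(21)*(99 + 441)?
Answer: 2160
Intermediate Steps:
a(W) = 4 (a(W) = -6 + ((10 - W) + W) = -6 + 10 = 4)
a(21)*(99 + 441) = 4*(99 + 441) = 4*540 = 2160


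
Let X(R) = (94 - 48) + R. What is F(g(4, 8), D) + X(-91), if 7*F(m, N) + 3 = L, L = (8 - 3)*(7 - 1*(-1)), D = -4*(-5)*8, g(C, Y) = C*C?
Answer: -278/7 ≈ -39.714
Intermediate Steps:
g(C, Y) = C²
D = 160 (D = 20*8 = 160)
X(R) = 46 + R
L = 40 (L = 5*(7 + 1) = 5*8 = 40)
F(m, N) = 37/7 (F(m, N) = -3/7 + (⅐)*40 = -3/7 + 40/7 = 37/7)
F(g(4, 8), D) + X(-91) = 37/7 + (46 - 91) = 37/7 - 45 = -278/7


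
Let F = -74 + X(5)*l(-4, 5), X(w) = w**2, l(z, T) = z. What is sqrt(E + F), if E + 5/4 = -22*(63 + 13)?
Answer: 3*I*sqrt(821)/2 ≈ 42.98*I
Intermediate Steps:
E = -6693/4 (E = -5/4 - 22*(63 + 13) = -5/4 - 22*76 = -5/4 - 1672 = -6693/4 ≈ -1673.3)
F = -174 (F = -74 + 5**2*(-4) = -74 + 25*(-4) = -74 - 100 = -174)
sqrt(E + F) = sqrt(-6693/4 - 174) = sqrt(-7389/4) = 3*I*sqrt(821)/2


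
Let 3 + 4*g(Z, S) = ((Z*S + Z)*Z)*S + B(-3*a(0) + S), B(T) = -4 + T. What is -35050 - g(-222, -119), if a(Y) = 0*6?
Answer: -346093001/2 ≈ -1.7305e+8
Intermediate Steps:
a(Y) = 0
g(Z, S) = -7/4 + S/4 + S*Z*(Z + S*Z)/4 (g(Z, S) = -3/4 + (((Z*S + Z)*Z)*S + (-4 + (-3*0 + S)))/4 = -3/4 + (((S*Z + Z)*Z)*S + (-4 + (0 + S)))/4 = -3/4 + (((Z + S*Z)*Z)*S + (-4 + S))/4 = -3/4 + ((Z*(Z + S*Z))*S + (-4 + S))/4 = -3/4 + (S*Z*(Z + S*Z) + (-4 + S))/4 = -3/4 + (-4 + S + S*Z*(Z + S*Z))/4 = -3/4 + (-1 + S/4 + S*Z*(Z + S*Z)/4) = -7/4 + S/4 + S*Z*(Z + S*Z)/4)
-35050 - g(-222, -119) = -35050 - (-7/4 + (1/4)*(-119) + (1/4)*(-119)*(-222)**2 + (1/4)*(-119)**2*(-222)**2) = -35050 - (-7/4 - 119/4 + (1/4)*(-119)*49284 + (1/4)*14161*49284) = -35050 - (-7/4 - 119/4 - 1466199 + 174477681) = -35050 - 1*346022901/2 = -35050 - 346022901/2 = -346093001/2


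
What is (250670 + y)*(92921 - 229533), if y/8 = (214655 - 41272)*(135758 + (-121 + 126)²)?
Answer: -25729498858962584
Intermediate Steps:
y = 188339711112 (y = 8*((214655 - 41272)*(135758 + (-121 + 126)²)) = 8*(173383*(135758 + 5²)) = 8*(173383*(135758 + 25)) = 8*(173383*135783) = 8*23542463889 = 188339711112)
(250670 + y)*(92921 - 229533) = (250670 + 188339711112)*(92921 - 229533) = 188339961782*(-136612) = -25729498858962584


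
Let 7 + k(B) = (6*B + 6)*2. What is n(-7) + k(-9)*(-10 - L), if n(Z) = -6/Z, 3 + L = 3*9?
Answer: 24520/7 ≈ 3502.9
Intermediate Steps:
L = 24 (L = -3 + 3*9 = -3 + 27 = 24)
k(B) = 5 + 12*B (k(B) = -7 + (6*B + 6)*2 = -7 + (6 + 6*B)*2 = -7 + (12 + 12*B) = 5 + 12*B)
n(-7) + k(-9)*(-10 - L) = -6/(-7) + (5 + 12*(-9))*(-10 - 1*24) = -6*(-1/7) + (5 - 108)*(-10 - 24) = 6/7 - 103*(-34) = 6/7 + 3502 = 24520/7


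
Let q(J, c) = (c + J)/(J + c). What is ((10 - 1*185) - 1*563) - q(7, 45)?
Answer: -739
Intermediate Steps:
q(J, c) = 1 (q(J, c) = (J + c)/(J + c) = 1)
((10 - 1*185) - 1*563) - q(7, 45) = ((10 - 1*185) - 1*563) - 1*1 = ((10 - 185) - 563) - 1 = (-175 - 563) - 1 = -738 - 1 = -739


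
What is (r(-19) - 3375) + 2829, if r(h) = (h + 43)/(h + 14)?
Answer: -2754/5 ≈ -550.80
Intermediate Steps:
r(h) = (43 + h)/(14 + h)
(r(-19) - 3375) + 2829 = ((43 - 19)/(14 - 19) - 3375) + 2829 = (24/(-5) - 3375) + 2829 = (-⅕*24 - 3375) + 2829 = (-24/5 - 3375) + 2829 = -16899/5 + 2829 = -2754/5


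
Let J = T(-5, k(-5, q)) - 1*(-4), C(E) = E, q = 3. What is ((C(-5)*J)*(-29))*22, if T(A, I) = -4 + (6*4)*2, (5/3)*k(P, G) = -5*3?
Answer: 153120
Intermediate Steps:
k(P, G) = -9 (k(P, G) = 3*(-5*3)/5 = (⅗)*(-15) = -9)
T(A, I) = 44 (T(A, I) = -4 + 24*2 = -4 + 48 = 44)
J = 48 (J = 44 - 1*(-4) = 44 + 4 = 48)
((C(-5)*J)*(-29))*22 = (-5*48*(-29))*22 = -240*(-29)*22 = 6960*22 = 153120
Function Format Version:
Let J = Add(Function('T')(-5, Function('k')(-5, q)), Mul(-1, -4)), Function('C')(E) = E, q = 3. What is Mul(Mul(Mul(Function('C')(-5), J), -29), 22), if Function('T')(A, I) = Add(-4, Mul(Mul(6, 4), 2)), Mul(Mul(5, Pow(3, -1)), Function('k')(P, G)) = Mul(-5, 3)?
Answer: 153120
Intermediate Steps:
Function('k')(P, G) = -9 (Function('k')(P, G) = Mul(Rational(3, 5), Mul(-5, 3)) = Mul(Rational(3, 5), -15) = -9)
Function('T')(A, I) = 44 (Function('T')(A, I) = Add(-4, Mul(24, 2)) = Add(-4, 48) = 44)
J = 48 (J = Add(44, Mul(-1, -4)) = Add(44, 4) = 48)
Mul(Mul(Mul(Function('C')(-5), J), -29), 22) = Mul(Mul(Mul(-5, 48), -29), 22) = Mul(Mul(-240, -29), 22) = Mul(6960, 22) = 153120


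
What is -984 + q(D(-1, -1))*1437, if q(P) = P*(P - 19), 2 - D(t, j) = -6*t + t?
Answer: 93858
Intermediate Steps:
D(t, j) = 2 + 5*t (D(t, j) = 2 - (-6*t + t) = 2 - (-5)*t = 2 + 5*t)
q(P) = P*(-19 + P)
-984 + q(D(-1, -1))*1437 = -984 + ((2 + 5*(-1))*(-19 + (2 + 5*(-1))))*1437 = -984 + ((2 - 5)*(-19 + (2 - 5)))*1437 = -984 - 3*(-19 - 3)*1437 = -984 - 3*(-22)*1437 = -984 + 66*1437 = -984 + 94842 = 93858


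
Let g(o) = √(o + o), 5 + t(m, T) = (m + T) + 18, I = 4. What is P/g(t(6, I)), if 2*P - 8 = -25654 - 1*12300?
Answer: -18973*√46/46 ≈ -2797.4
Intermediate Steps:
t(m, T) = 13 + T + m (t(m, T) = -5 + ((m + T) + 18) = -5 + ((T + m) + 18) = -5 + (18 + T + m) = 13 + T + m)
g(o) = √2*√o (g(o) = √(2*o) = √2*√o)
P = -18973 (P = 4 + (-25654 - 1*12300)/2 = 4 + (-25654 - 12300)/2 = 4 + (½)*(-37954) = 4 - 18977 = -18973)
P/g(t(6, I)) = -18973*√2/(2*√(13 + 4 + 6)) = -18973*√46/46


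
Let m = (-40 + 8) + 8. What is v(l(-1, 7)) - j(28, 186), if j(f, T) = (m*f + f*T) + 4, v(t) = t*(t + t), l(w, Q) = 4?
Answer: -4508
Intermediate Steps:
m = -24 (m = -32 + 8 = -24)
v(t) = 2*t² (v(t) = t*(2*t) = 2*t²)
j(f, T) = 4 - 24*f + T*f (j(f, T) = (-24*f + f*T) + 4 = (-24*f + T*f) + 4 = 4 - 24*f + T*f)
v(l(-1, 7)) - j(28, 186) = 2*4² - (4 - 24*28 + 186*28) = 2*16 - (4 - 672 + 5208) = 32 - 1*4540 = 32 - 4540 = -4508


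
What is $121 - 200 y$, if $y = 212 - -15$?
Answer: $-45279$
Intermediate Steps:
$y = 227$ ($y = 212 + 15 = 227$)
$121 - 200 y = 121 - 45400 = -45279$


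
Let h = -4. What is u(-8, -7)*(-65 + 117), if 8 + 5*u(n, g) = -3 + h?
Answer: -156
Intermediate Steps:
u(n, g) = -3 (u(n, g) = -8/5 + (-3 - 4)/5 = -8/5 + (⅕)*(-7) = -8/5 - 7/5 = -3)
u(-8, -7)*(-65 + 117) = -3*(-65 + 117) = -3*52 = -156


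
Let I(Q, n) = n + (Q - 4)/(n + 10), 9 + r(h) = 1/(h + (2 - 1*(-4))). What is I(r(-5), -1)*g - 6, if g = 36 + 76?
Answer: -802/3 ≈ -267.33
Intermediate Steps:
g = 112
r(h) = -9 + 1/(6 + h) (r(h) = -9 + 1/(h + (2 - 1*(-4))) = -9 + 1/(h + (2 + 4)) = -9 + 1/(h + 6) = -9 + 1/(6 + h))
I(Q, n) = n + (-4 + Q)/(10 + n)
I(r(-5), -1)*g - 6 = ((-4 + (-53 - 9*(-5))/(6 - 5) + (-1)² + 10*(-1))/(10 - 1))*112 - 6 = ((-4 + (-53 + 45)/1 + 1 - 10)/9)*112 - 6 = ((-4 + 1*(-8) + 1 - 10)/9)*112 - 6 = ((-4 - 8 + 1 - 10)/9)*112 - 6 = ((⅑)*(-21))*112 - 6 = -7/3*112 - 6 = -784/3 - 6 = -802/3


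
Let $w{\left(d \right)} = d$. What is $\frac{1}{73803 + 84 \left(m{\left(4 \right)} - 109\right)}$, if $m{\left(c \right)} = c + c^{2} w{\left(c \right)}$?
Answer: $\frac{1}{70359} \approx 1.4213 \cdot 10^{-5}$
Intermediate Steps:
$m{\left(c \right)} = c + c^{3}$ ($m{\left(c \right)} = c + c^{2} c = c + c^{3}$)
$\frac{1}{73803 + 84 \left(m{\left(4 \right)} - 109\right)} = \frac{1}{73803 + 84 \left(\left(4 + 4^{3}\right) - 109\right)} = \frac{1}{73803 + 84 \left(\left(4 + 64\right) - 109\right)} = \frac{1}{73803 + 84 \left(68 - 109\right)} = \frac{1}{73803 + 84 \left(-41\right)} = \frac{1}{73803 - 3444} = \frac{1}{70359}$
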